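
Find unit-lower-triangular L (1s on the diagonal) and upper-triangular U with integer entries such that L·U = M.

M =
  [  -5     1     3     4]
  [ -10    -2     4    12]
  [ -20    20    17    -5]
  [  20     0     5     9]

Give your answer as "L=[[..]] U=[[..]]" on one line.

  R1 -= 2·R0 → [0,-4,-2,4]
  R2 -= 4·R0 → [0,16,5,-21]
  R3 -= -4·R0 → [0,4,17,25]
  R2 -= -4·R1 → [0,0,-3,-5]
  R3 -= -1·R1 → [0,0,15,29]
  R3 -= -5·R2 → [0,0,0,4]

L=[[1,0,0,0],[2,1,0,0],[4,-4,1,0],[-4,-1,-5,1]] U=[[-5,1,3,4],[0,-4,-2,4],[0,0,-3,-5],[0,0,0,4]]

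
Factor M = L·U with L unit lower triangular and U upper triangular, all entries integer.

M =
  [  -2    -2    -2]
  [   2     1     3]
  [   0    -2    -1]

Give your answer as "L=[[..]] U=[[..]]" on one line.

  r1 -= -1·r0 → [0,-1,1]
  r2 -= 0·r0 → [0,-2,-1]
  r2 -= 2·r1 → [0,0,-3]

L=[[1,0,0],[-1,1,0],[0,2,1]] U=[[-2,-2,-2],[0,-1,1],[0,0,-3]]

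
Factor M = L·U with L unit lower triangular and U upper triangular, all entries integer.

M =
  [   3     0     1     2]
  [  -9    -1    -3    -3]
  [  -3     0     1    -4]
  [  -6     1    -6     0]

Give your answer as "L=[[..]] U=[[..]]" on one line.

  R1 -= -3·R0 → [0,-1,0,3]
  R2 -= -1·R0 → [0,0,2,-2]
  R3 -= -2·R0 → [0,1,-4,4]
  R2 -= 0·R1 → [0,0,2,-2]
  R3 -= -1·R1 → [0,0,-4,7]
  R3 -= -2·R2 → [0,0,0,3]

L=[[1,0,0,0],[-3,1,0,0],[-1,0,1,0],[-2,-1,-2,1]] U=[[3,0,1,2],[0,-1,0,3],[0,0,2,-2],[0,0,0,3]]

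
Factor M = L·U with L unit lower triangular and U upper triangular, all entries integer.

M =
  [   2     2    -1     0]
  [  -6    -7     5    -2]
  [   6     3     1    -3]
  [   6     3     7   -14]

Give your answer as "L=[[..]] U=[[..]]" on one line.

L=[[1,0,0,0],[-3,1,0,0],[3,3,1,0],[3,3,-2,1]] U=[[2,2,-1,0],[0,-1,2,-2],[0,0,-2,3],[0,0,0,-2]]

  row1 -= -3·row0 → [0,-1,2,-2]
  row2 -= 3·row0 → [0,-3,4,-3]
  row3 -= 3·row0 → [0,-3,10,-14]
  row2 -= 3·row1 → [0,0,-2,3]
  row3 -= 3·row1 → [0,0,4,-8]
  row3 -= -2·row2 → [0,0,0,-2]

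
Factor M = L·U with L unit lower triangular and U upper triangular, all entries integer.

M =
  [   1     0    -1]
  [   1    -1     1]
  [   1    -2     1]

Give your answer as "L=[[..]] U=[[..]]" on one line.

  row1 -= 1·row0 → [0,-1,2]
  row2 -= 1·row0 → [0,-2,2]
  row2 -= 2·row1 → [0,0,-2]

L=[[1,0,0],[1,1,0],[1,2,1]] U=[[1,0,-1],[0,-1,2],[0,0,-2]]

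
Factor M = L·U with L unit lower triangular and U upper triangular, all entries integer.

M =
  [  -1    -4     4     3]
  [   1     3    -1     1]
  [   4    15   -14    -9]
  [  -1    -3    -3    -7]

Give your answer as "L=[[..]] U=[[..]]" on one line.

  R1 -= -1·R0 → [0,-1,3,4]
  R2 -= -4·R0 → [0,-1,2,3]
  R3 -= 1·R0 → [0,1,-7,-10]
  R2 -= 1·R1 → [0,0,-1,-1]
  R3 -= -1·R1 → [0,0,-4,-6]
  R3 -= 4·R2 → [0,0,0,-2]

L=[[1,0,0,0],[-1,1,0,0],[-4,1,1,0],[1,-1,4,1]] U=[[-1,-4,4,3],[0,-1,3,4],[0,0,-1,-1],[0,0,0,-2]]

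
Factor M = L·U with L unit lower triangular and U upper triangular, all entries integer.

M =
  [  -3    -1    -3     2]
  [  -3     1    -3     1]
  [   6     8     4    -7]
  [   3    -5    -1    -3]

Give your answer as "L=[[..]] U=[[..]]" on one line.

L=[[1,0,0,0],[1,1,0,0],[-2,3,1,0],[-1,-3,2,1]] U=[[-3,-1,-3,2],[0,2,0,-1],[0,0,-2,0],[0,0,0,-4]]

  r1 -= 1·r0 → [0,2,0,-1]
  r2 -= -2·r0 → [0,6,-2,-3]
  r3 -= -1·r0 → [0,-6,-4,-1]
  r2 -= 3·r1 → [0,0,-2,0]
  r3 -= -3·r1 → [0,0,-4,-4]
  r3 -= 2·r2 → [0,0,0,-4]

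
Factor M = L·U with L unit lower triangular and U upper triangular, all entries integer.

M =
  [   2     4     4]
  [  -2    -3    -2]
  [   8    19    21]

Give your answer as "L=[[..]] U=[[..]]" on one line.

L=[[1,0,0],[-1,1,0],[4,3,1]] U=[[2,4,4],[0,1,2],[0,0,-1]]

  row1 -= -1·row0 → [0,1,2]
  row2 -= 4·row0 → [0,3,5]
  row2 -= 3·row1 → [0,0,-1]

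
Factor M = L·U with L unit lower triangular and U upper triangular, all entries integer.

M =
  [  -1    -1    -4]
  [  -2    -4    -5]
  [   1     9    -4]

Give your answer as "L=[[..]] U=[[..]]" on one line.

L=[[1,0,0],[2,1,0],[-1,-4,1]] U=[[-1,-1,-4],[0,-2,3],[0,0,4]]

  r1 -= 2·r0 → [0,-2,3]
  r2 -= -1·r0 → [0,8,-8]
  r2 -= -4·r1 → [0,0,4]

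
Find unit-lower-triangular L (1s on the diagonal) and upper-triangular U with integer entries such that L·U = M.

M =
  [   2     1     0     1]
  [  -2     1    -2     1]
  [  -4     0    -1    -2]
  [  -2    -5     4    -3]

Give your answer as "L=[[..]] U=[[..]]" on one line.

L=[[1,0,0,0],[-1,1,0,0],[-2,1,1,0],[-1,-2,0,1]] U=[[2,1,0,1],[0,2,-2,2],[0,0,1,-2],[0,0,0,2]]

  R1 -= -1·R0 → [0,2,-2,2]
  R2 -= -2·R0 → [0,2,-1,0]
  R3 -= -1·R0 → [0,-4,4,-2]
  R2 -= 1·R1 → [0,0,1,-2]
  R3 -= -2·R1 → [0,0,0,2]
  R3 -= 0·R2 → [0,0,0,2]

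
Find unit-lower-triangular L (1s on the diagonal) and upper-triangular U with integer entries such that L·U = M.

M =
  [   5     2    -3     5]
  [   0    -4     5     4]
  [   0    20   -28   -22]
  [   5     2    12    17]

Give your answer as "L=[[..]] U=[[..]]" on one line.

L=[[1,0,0,0],[0,1,0,0],[0,-5,1,0],[1,0,-5,1]] U=[[5,2,-3,5],[0,-4,5,4],[0,0,-3,-2],[0,0,0,2]]

  row1 -= 0·row0 → [0,-4,5,4]
  row2 -= 0·row0 → [0,20,-28,-22]
  row3 -= 1·row0 → [0,0,15,12]
  row2 -= -5·row1 → [0,0,-3,-2]
  row3 -= 0·row1 → [0,0,15,12]
  row3 -= -5·row2 → [0,0,0,2]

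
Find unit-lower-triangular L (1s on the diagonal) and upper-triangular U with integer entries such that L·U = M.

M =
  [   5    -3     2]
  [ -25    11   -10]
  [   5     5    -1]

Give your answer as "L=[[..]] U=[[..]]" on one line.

  R1 -= -5·R0 → [0,-4,0]
  R2 -= 1·R0 → [0,8,-3]
  R2 -= -2·R1 → [0,0,-3]

L=[[1,0,0],[-5,1,0],[1,-2,1]] U=[[5,-3,2],[0,-4,0],[0,0,-3]]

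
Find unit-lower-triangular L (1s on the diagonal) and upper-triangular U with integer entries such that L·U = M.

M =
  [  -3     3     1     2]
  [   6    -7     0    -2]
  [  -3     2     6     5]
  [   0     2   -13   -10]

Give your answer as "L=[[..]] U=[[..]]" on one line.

  R1 -= -2·R0 → [0,-1,2,2]
  R2 -= 1·R0 → [0,-1,5,3]
  R3 -= 0·R0 → [0,2,-13,-10]
  R2 -= 1·R1 → [0,0,3,1]
  R3 -= -2·R1 → [0,0,-9,-6]
  R3 -= -3·R2 → [0,0,0,-3]

L=[[1,0,0,0],[-2,1,0,0],[1,1,1,0],[0,-2,-3,1]] U=[[-3,3,1,2],[0,-1,2,2],[0,0,3,1],[0,0,0,-3]]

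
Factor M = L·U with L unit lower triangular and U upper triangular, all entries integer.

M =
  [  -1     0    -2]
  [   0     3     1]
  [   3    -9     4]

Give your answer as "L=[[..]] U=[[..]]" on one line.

  row1 -= 0·row0 → [0,3,1]
  row2 -= -3·row0 → [0,-9,-2]
  row2 -= -3·row1 → [0,0,1]

L=[[1,0,0],[0,1,0],[-3,-3,1]] U=[[-1,0,-2],[0,3,1],[0,0,1]]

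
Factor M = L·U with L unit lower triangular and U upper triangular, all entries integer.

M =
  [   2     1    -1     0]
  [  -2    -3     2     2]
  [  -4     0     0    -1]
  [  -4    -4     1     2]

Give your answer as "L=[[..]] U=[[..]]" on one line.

L=[[1,0,0,0],[-1,1,0,0],[-2,-1,1,0],[-2,1,2,1]] U=[[2,1,-1,0],[0,-2,1,2],[0,0,-1,1],[0,0,0,-2]]

  R1 -= -1·R0 → [0,-2,1,2]
  R2 -= -2·R0 → [0,2,-2,-1]
  R3 -= -2·R0 → [0,-2,-1,2]
  R2 -= -1·R1 → [0,0,-1,1]
  R3 -= 1·R1 → [0,0,-2,0]
  R3 -= 2·R2 → [0,0,0,-2]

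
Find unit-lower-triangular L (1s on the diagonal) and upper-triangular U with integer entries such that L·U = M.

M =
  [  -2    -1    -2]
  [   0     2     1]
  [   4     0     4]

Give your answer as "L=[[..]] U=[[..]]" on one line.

  R1 -= 0·R0 → [0,2,1]
  R2 -= -2·R0 → [0,-2,0]
  R2 -= -1·R1 → [0,0,1]

L=[[1,0,0],[0,1,0],[-2,-1,1]] U=[[-2,-1,-2],[0,2,1],[0,0,1]]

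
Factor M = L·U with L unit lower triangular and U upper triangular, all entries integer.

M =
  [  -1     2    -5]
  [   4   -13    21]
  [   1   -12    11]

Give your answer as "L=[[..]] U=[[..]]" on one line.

L=[[1,0,0],[-4,1,0],[-1,2,1]] U=[[-1,2,-5],[0,-5,1],[0,0,4]]

  row1 -= -4·row0 → [0,-5,1]
  row2 -= -1·row0 → [0,-10,6]
  row2 -= 2·row1 → [0,0,4]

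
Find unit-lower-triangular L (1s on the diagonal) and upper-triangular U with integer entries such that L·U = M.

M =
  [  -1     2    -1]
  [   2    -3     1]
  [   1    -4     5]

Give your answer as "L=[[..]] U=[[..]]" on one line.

L=[[1,0,0],[-2,1,0],[-1,-2,1]] U=[[-1,2,-1],[0,1,-1],[0,0,2]]

  row1 -= -2·row0 → [0,1,-1]
  row2 -= -1·row0 → [0,-2,4]
  row2 -= -2·row1 → [0,0,2]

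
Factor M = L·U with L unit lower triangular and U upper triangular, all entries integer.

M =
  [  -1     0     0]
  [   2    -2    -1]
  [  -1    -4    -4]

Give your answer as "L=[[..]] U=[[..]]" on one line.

L=[[1,0,0],[-2,1,0],[1,2,1]] U=[[-1,0,0],[0,-2,-1],[0,0,-2]]

  row1 -= -2·row0 → [0,-2,-1]
  row2 -= 1·row0 → [0,-4,-4]
  row2 -= 2·row1 → [0,0,-2]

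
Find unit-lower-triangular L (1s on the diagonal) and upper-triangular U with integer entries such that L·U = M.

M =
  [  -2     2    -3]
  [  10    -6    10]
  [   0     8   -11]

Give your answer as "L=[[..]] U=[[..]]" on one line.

L=[[1,0,0],[-5,1,0],[0,2,1]] U=[[-2,2,-3],[0,4,-5],[0,0,-1]]

  r1 -= -5·r0 → [0,4,-5]
  r2 -= 0·r0 → [0,8,-11]
  r2 -= 2·r1 → [0,0,-1]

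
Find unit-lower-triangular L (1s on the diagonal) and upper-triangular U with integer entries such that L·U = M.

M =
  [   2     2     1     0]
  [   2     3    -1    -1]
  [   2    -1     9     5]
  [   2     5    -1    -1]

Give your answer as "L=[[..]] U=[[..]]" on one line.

  row1 -= 1·row0 → [0,1,-2,-1]
  row2 -= 1·row0 → [0,-3,8,5]
  row3 -= 1·row0 → [0,3,-2,-1]
  row2 -= -3·row1 → [0,0,2,2]
  row3 -= 3·row1 → [0,0,4,2]
  row3 -= 2·row2 → [0,0,0,-2]

L=[[1,0,0,0],[1,1,0,0],[1,-3,1,0],[1,3,2,1]] U=[[2,2,1,0],[0,1,-2,-1],[0,0,2,2],[0,0,0,-2]]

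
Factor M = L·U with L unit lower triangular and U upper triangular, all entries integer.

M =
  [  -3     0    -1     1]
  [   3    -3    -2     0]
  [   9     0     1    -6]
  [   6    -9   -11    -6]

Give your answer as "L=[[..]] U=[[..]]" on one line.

  row1 -= -1·row0 → [0,-3,-3,1]
  row2 -= -3·row0 → [0,0,-2,-3]
  row3 -= -2·row0 → [0,-9,-13,-4]
  row2 -= 0·row1 → [0,0,-2,-3]
  row3 -= 3·row1 → [0,0,-4,-7]
  row3 -= 2·row2 → [0,0,0,-1]

L=[[1,0,0,0],[-1,1,0,0],[-3,0,1,0],[-2,3,2,1]] U=[[-3,0,-1,1],[0,-3,-3,1],[0,0,-2,-3],[0,0,0,-1]]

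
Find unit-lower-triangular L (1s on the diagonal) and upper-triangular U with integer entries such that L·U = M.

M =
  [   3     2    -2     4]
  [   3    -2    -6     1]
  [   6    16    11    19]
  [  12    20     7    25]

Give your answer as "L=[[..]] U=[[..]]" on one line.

L=[[1,0,0,0],[1,1,0,0],[2,-3,1,0],[4,-3,1,1]] U=[[3,2,-2,4],[0,-4,-4,-3],[0,0,3,2],[0,0,0,-2]]

  r1 -= 1·r0 → [0,-4,-4,-3]
  r2 -= 2·r0 → [0,12,15,11]
  r3 -= 4·r0 → [0,12,15,9]
  r2 -= -3·r1 → [0,0,3,2]
  r3 -= -3·r1 → [0,0,3,0]
  r3 -= 1·r2 → [0,0,0,-2]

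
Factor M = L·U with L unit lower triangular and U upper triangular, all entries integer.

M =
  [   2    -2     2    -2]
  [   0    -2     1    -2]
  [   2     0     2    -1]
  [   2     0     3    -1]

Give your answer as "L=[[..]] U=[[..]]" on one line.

  r1 -= 0·r0 → [0,-2,1,-2]
  r2 -= 1·r0 → [0,2,0,1]
  r3 -= 1·r0 → [0,2,1,1]
  r2 -= -1·r1 → [0,0,1,-1]
  r3 -= -1·r1 → [0,0,2,-1]
  r3 -= 2·r2 → [0,0,0,1]

L=[[1,0,0,0],[0,1,0,0],[1,-1,1,0],[1,-1,2,1]] U=[[2,-2,2,-2],[0,-2,1,-2],[0,0,1,-1],[0,0,0,1]]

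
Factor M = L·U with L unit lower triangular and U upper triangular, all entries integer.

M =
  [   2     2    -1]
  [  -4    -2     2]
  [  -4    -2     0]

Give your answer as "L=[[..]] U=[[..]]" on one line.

L=[[1,0,0],[-2,1,0],[-2,1,1]] U=[[2,2,-1],[0,2,0],[0,0,-2]]

  R1 -= -2·R0 → [0,2,0]
  R2 -= -2·R0 → [0,2,-2]
  R2 -= 1·R1 → [0,0,-2]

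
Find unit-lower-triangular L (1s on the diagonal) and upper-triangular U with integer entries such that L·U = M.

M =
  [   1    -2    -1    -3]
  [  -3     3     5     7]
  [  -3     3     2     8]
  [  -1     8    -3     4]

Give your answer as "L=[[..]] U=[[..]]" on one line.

  R1 -= -3·R0 → [0,-3,2,-2]
  R2 -= -3·R0 → [0,-3,-1,-1]
  R3 -= -1·R0 → [0,6,-4,1]
  R2 -= 1·R1 → [0,0,-3,1]
  R3 -= -2·R1 → [0,0,0,-3]
  R3 -= 0·R2 → [0,0,0,-3]

L=[[1,0,0,0],[-3,1,0,0],[-3,1,1,0],[-1,-2,0,1]] U=[[1,-2,-1,-3],[0,-3,2,-2],[0,0,-3,1],[0,0,0,-3]]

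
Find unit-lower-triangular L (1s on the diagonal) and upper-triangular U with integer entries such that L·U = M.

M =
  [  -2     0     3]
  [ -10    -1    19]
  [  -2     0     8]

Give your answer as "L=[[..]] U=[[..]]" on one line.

  row1 -= 5·row0 → [0,-1,4]
  row2 -= 1·row0 → [0,0,5]
  row2 -= 0·row1 → [0,0,5]

L=[[1,0,0],[5,1,0],[1,0,1]] U=[[-2,0,3],[0,-1,4],[0,0,5]]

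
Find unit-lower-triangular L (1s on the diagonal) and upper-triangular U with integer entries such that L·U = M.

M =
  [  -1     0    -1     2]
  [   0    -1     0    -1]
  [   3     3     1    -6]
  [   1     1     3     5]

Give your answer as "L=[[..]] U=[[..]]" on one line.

L=[[1,0,0,0],[0,1,0,0],[-3,-3,1,0],[-1,-1,-1,1]] U=[[-1,0,-1,2],[0,-1,0,-1],[0,0,-2,-3],[0,0,0,3]]

  row1 -= 0·row0 → [0,-1,0,-1]
  row2 -= -3·row0 → [0,3,-2,0]
  row3 -= -1·row0 → [0,1,2,7]
  row2 -= -3·row1 → [0,0,-2,-3]
  row3 -= -1·row1 → [0,0,2,6]
  row3 -= -1·row2 → [0,0,0,3]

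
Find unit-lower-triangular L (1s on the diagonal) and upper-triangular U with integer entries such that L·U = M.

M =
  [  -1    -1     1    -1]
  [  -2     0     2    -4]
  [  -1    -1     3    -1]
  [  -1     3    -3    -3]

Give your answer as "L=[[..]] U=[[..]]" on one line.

L=[[1,0,0,0],[2,1,0,0],[1,0,1,0],[1,2,-2,1]] U=[[-1,-1,1,-1],[0,2,0,-2],[0,0,2,0],[0,0,0,2]]

  r1 -= 2·r0 → [0,2,0,-2]
  r2 -= 1·r0 → [0,0,2,0]
  r3 -= 1·r0 → [0,4,-4,-2]
  r2 -= 0·r1 → [0,0,2,0]
  r3 -= 2·r1 → [0,0,-4,2]
  r3 -= -2·r2 → [0,0,0,2]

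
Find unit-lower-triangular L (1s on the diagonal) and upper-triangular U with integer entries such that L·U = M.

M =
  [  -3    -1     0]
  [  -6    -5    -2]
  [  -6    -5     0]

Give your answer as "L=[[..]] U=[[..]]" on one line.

  r1 -= 2·r0 → [0,-3,-2]
  r2 -= 2·r0 → [0,-3,0]
  r2 -= 1·r1 → [0,0,2]

L=[[1,0,0],[2,1,0],[2,1,1]] U=[[-3,-1,0],[0,-3,-2],[0,0,2]]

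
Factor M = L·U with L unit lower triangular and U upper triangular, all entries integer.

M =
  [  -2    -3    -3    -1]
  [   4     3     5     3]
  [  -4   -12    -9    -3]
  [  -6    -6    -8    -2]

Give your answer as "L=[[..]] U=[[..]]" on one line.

L=[[1,0,0,0],[-2,1,0,0],[2,2,1,0],[3,-1,0,1]] U=[[-2,-3,-3,-1],[0,-3,-1,1],[0,0,-1,-3],[0,0,0,2]]

  R1 -= -2·R0 → [0,-3,-1,1]
  R2 -= 2·R0 → [0,-6,-3,-1]
  R3 -= 3·R0 → [0,3,1,1]
  R2 -= 2·R1 → [0,0,-1,-3]
  R3 -= -1·R1 → [0,0,0,2]
  R3 -= 0·R2 → [0,0,0,2]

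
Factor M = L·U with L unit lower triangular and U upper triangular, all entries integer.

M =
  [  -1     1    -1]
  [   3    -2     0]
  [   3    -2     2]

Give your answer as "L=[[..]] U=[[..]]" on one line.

L=[[1,0,0],[-3,1,0],[-3,1,1]] U=[[-1,1,-1],[0,1,-3],[0,0,2]]

  R1 -= -3·R0 → [0,1,-3]
  R2 -= -3·R0 → [0,1,-1]
  R2 -= 1·R1 → [0,0,2]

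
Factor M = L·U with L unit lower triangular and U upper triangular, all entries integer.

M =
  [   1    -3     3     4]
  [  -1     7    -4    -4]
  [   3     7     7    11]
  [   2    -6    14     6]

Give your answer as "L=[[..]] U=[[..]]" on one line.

  r1 -= -1·r0 → [0,4,-1,0]
  r2 -= 3·r0 → [0,16,-2,-1]
  r3 -= 2·r0 → [0,0,8,-2]
  r2 -= 4·r1 → [0,0,2,-1]
  r3 -= 0·r1 → [0,0,8,-2]
  r3 -= 4·r2 → [0,0,0,2]

L=[[1,0,0,0],[-1,1,0,0],[3,4,1,0],[2,0,4,1]] U=[[1,-3,3,4],[0,4,-1,0],[0,0,2,-1],[0,0,0,2]]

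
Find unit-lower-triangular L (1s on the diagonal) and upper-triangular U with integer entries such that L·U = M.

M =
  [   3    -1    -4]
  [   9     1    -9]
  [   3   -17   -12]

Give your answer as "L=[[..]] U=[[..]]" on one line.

  R1 -= 3·R0 → [0,4,3]
  R2 -= 1·R0 → [0,-16,-8]
  R2 -= -4·R1 → [0,0,4]

L=[[1,0,0],[3,1,0],[1,-4,1]] U=[[3,-1,-4],[0,4,3],[0,0,4]]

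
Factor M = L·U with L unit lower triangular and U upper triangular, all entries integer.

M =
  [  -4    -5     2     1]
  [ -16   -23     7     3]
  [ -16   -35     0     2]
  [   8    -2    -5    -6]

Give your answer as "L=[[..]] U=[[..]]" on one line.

  R1 -= 4·R0 → [0,-3,-1,-1]
  R2 -= 4·R0 → [0,-15,-8,-2]
  R3 -= -2·R0 → [0,-12,-1,-4]
  R2 -= 5·R1 → [0,0,-3,3]
  R3 -= 4·R1 → [0,0,3,0]
  R3 -= -1·R2 → [0,0,0,3]

L=[[1,0,0,0],[4,1,0,0],[4,5,1,0],[-2,4,-1,1]] U=[[-4,-5,2,1],[0,-3,-1,-1],[0,0,-3,3],[0,0,0,3]]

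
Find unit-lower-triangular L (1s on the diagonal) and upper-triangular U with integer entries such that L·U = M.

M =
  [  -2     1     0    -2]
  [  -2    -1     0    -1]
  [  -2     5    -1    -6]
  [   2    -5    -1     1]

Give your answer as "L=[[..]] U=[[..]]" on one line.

L=[[1,0,0,0],[1,1,0,0],[1,-2,1,0],[-1,2,1,1]] U=[[-2,1,0,-2],[0,-2,0,1],[0,0,-1,-2],[0,0,0,-1]]

  R1 -= 1·R0 → [0,-2,0,1]
  R2 -= 1·R0 → [0,4,-1,-4]
  R3 -= -1·R0 → [0,-4,-1,-1]
  R2 -= -2·R1 → [0,0,-1,-2]
  R3 -= 2·R1 → [0,0,-1,-3]
  R3 -= 1·R2 → [0,0,0,-1]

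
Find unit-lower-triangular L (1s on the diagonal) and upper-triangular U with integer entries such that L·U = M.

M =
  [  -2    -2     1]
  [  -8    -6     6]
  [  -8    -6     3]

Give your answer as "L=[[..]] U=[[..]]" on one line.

L=[[1,0,0],[4,1,0],[4,1,1]] U=[[-2,-2,1],[0,2,2],[0,0,-3]]

  R1 -= 4·R0 → [0,2,2]
  R2 -= 4·R0 → [0,2,-1]
  R2 -= 1·R1 → [0,0,-3]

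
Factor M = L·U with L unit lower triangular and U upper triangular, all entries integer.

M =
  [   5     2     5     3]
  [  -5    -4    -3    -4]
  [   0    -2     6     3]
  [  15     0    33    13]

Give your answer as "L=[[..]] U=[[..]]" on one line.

  row1 -= -1·row0 → [0,-2,2,-1]
  row2 -= 0·row0 → [0,-2,6,3]
  row3 -= 3·row0 → [0,-6,18,4]
  row2 -= 1·row1 → [0,0,4,4]
  row3 -= 3·row1 → [0,0,12,7]
  row3 -= 3·row2 → [0,0,0,-5]

L=[[1,0,0,0],[-1,1,0,0],[0,1,1,0],[3,3,3,1]] U=[[5,2,5,3],[0,-2,2,-1],[0,0,4,4],[0,0,0,-5]]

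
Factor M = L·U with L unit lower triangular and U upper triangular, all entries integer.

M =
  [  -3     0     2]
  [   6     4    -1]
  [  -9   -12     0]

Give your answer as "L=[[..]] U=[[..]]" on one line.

  R1 -= -2·R0 → [0,4,3]
  R2 -= 3·R0 → [0,-12,-6]
  R2 -= -3·R1 → [0,0,3]

L=[[1,0,0],[-2,1,0],[3,-3,1]] U=[[-3,0,2],[0,4,3],[0,0,3]]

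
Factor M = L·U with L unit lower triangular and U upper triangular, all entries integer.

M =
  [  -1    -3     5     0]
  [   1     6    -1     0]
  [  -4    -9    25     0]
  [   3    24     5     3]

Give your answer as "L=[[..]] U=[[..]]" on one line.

L=[[1,0,0,0],[-1,1,0,0],[4,1,1,0],[-3,5,0,1]] U=[[-1,-3,5,0],[0,3,4,0],[0,0,1,0],[0,0,0,3]]

  R1 -= -1·R0 → [0,3,4,0]
  R2 -= 4·R0 → [0,3,5,0]
  R3 -= -3·R0 → [0,15,20,3]
  R2 -= 1·R1 → [0,0,1,0]
  R3 -= 5·R1 → [0,0,0,3]
  R3 -= 0·R2 → [0,0,0,3]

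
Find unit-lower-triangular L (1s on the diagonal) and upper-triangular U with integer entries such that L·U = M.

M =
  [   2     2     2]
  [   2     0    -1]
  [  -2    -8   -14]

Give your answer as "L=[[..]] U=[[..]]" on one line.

L=[[1,0,0],[1,1,0],[-1,3,1]] U=[[2,2,2],[0,-2,-3],[0,0,-3]]

  R1 -= 1·R0 → [0,-2,-3]
  R2 -= -1·R0 → [0,-6,-12]
  R2 -= 3·R1 → [0,0,-3]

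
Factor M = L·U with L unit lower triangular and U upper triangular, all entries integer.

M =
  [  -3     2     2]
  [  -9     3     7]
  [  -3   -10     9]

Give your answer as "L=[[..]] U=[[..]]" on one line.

L=[[1,0,0],[3,1,0],[1,4,1]] U=[[-3,2,2],[0,-3,1],[0,0,3]]

  row1 -= 3·row0 → [0,-3,1]
  row2 -= 1·row0 → [0,-12,7]
  row2 -= 4·row1 → [0,0,3]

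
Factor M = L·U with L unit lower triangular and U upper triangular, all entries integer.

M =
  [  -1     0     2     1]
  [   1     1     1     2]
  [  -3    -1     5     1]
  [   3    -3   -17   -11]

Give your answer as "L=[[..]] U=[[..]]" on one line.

L=[[1,0,0,0],[-1,1,0,0],[3,-1,1,0],[-3,-3,-1,1]] U=[[-1,0,2,1],[0,1,3,3],[0,0,2,1],[0,0,0,2]]

  r1 -= -1·r0 → [0,1,3,3]
  r2 -= 3·r0 → [0,-1,-1,-2]
  r3 -= -3·r0 → [0,-3,-11,-8]
  r2 -= -1·r1 → [0,0,2,1]
  r3 -= -3·r1 → [0,0,-2,1]
  r3 -= -1·r2 → [0,0,0,2]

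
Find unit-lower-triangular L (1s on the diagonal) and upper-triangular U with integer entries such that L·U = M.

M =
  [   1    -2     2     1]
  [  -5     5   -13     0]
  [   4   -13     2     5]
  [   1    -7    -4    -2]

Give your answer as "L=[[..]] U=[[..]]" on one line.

L=[[1,0,0,0],[-5,1,0,0],[4,1,1,0],[1,1,1,1]] U=[[1,-2,2,1],[0,-5,-3,5],[0,0,-3,-4],[0,0,0,-4]]

  r1 -= -5·r0 → [0,-5,-3,5]
  r2 -= 4·r0 → [0,-5,-6,1]
  r3 -= 1·r0 → [0,-5,-6,-3]
  r2 -= 1·r1 → [0,0,-3,-4]
  r3 -= 1·r1 → [0,0,-3,-8]
  r3 -= 1·r2 → [0,0,0,-4]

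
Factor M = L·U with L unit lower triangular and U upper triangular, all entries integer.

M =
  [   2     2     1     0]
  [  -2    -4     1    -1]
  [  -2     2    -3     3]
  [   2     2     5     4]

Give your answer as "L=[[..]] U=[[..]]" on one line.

L=[[1,0,0,0],[-1,1,0,0],[-1,-2,1,0],[1,0,2,1]] U=[[2,2,1,0],[0,-2,2,-1],[0,0,2,1],[0,0,0,2]]

  r1 -= -1·r0 → [0,-2,2,-1]
  r2 -= -1·r0 → [0,4,-2,3]
  r3 -= 1·r0 → [0,0,4,4]
  r2 -= -2·r1 → [0,0,2,1]
  r3 -= 0·r1 → [0,0,4,4]
  r3 -= 2·r2 → [0,0,0,2]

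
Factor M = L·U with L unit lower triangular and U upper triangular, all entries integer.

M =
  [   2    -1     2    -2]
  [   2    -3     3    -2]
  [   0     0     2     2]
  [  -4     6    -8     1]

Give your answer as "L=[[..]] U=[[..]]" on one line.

  R1 -= 1·R0 → [0,-2,1,0]
  R2 -= 0·R0 → [0,0,2,2]
  R3 -= -2·R0 → [0,4,-4,-3]
  R2 -= 0·R1 → [0,0,2,2]
  R3 -= -2·R1 → [0,0,-2,-3]
  R3 -= -1·R2 → [0,0,0,-1]

L=[[1,0,0,0],[1,1,0,0],[0,0,1,0],[-2,-2,-1,1]] U=[[2,-1,2,-2],[0,-2,1,0],[0,0,2,2],[0,0,0,-1]]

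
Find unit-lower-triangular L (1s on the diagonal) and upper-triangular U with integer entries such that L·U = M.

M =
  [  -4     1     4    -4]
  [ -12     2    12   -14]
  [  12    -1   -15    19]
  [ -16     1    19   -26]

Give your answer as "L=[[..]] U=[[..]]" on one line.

L=[[1,0,0,0],[3,1,0,0],[-3,-2,1,0],[4,3,-1,1]] U=[[-4,1,4,-4],[0,-1,0,-2],[0,0,-3,3],[0,0,0,-1]]

  R1 -= 3·R0 → [0,-1,0,-2]
  R2 -= -3·R0 → [0,2,-3,7]
  R3 -= 4·R0 → [0,-3,3,-10]
  R2 -= -2·R1 → [0,0,-3,3]
  R3 -= 3·R1 → [0,0,3,-4]
  R3 -= -1·R2 → [0,0,0,-1]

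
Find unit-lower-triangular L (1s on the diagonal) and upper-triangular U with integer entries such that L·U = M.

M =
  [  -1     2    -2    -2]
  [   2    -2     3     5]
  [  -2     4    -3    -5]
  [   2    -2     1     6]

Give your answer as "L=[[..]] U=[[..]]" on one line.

L=[[1,0,0,0],[-2,1,0,0],[2,0,1,0],[-2,1,-2,1]] U=[[-1,2,-2,-2],[0,2,-1,1],[0,0,1,-1],[0,0,0,-1]]

  row1 -= -2·row0 → [0,2,-1,1]
  row2 -= 2·row0 → [0,0,1,-1]
  row3 -= -2·row0 → [0,2,-3,2]
  row2 -= 0·row1 → [0,0,1,-1]
  row3 -= 1·row1 → [0,0,-2,1]
  row3 -= -2·row2 → [0,0,0,-1]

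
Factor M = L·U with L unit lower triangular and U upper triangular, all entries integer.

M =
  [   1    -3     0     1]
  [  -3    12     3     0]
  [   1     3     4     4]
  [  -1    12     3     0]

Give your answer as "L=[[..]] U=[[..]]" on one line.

  r1 -= -3·r0 → [0,3,3,3]
  r2 -= 1·r0 → [0,6,4,3]
  r3 -= -1·r0 → [0,9,3,1]
  r2 -= 2·r1 → [0,0,-2,-3]
  r3 -= 3·r1 → [0,0,-6,-8]
  r3 -= 3·r2 → [0,0,0,1]

L=[[1,0,0,0],[-3,1,0,0],[1,2,1,0],[-1,3,3,1]] U=[[1,-3,0,1],[0,3,3,3],[0,0,-2,-3],[0,0,0,1]]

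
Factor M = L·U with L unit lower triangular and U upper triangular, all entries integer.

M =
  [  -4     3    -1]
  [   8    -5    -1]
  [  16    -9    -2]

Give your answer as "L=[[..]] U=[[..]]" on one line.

L=[[1,0,0],[-2,1,0],[-4,3,1]] U=[[-4,3,-1],[0,1,-3],[0,0,3]]

  R1 -= -2·R0 → [0,1,-3]
  R2 -= -4·R0 → [0,3,-6]
  R2 -= 3·R1 → [0,0,3]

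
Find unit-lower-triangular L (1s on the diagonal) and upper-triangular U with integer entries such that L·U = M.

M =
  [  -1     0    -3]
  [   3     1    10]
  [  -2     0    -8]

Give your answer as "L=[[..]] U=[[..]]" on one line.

L=[[1,0,0],[-3,1,0],[2,0,1]] U=[[-1,0,-3],[0,1,1],[0,0,-2]]

  r1 -= -3·r0 → [0,1,1]
  r2 -= 2·r0 → [0,0,-2]
  r2 -= 0·r1 → [0,0,-2]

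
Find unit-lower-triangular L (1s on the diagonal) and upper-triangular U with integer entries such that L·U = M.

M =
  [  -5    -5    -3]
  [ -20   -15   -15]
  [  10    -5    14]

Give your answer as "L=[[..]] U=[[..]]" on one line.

  R1 -= 4·R0 → [0,5,-3]
  R2 -= -2·R0 → [0,-15,8]
  R2 -= -3·R1 → [0,0,-1]

L=[[1,0,0],[4,1,0],[-2,-3,1]] U=[[-5,-5,-3],[0,5,-3],[0,0,-1]]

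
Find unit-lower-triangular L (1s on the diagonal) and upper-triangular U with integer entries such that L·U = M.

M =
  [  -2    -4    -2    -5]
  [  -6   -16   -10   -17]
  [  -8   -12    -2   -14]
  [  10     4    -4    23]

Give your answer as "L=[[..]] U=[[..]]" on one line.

L=[[1,0,0,0],[3,1,0,0],[4,-1,1,0],[-5,4,1,1]] U=[[-2,-4,-2,-5],[0,-4,-4,-2],[0,0,2,4],[0,0,0,2]]

  R1 -= 3·R0 → [0,-4,-4,-2]
  R2 -= 4·R0 → [0,4,6,6]
  R3 -= -5·R0 → [0,-16,-14,-2]
  R2 -= -1·R1 → [0,0,2,4]
  R3 -= 4·R1 → [0,0,2,6]
  R3 -= 1·R2 → [0,0,0,2]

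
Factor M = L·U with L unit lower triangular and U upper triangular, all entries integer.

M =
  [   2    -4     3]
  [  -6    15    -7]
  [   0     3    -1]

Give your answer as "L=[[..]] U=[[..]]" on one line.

  R1 -= -3·R0 → [0,3,2]
  R2 -= 0·R0 → [0,3,-1]
  R2 -= 1·R1 → [0,0,-3]

L=[[1,0,0],[-3,1,0],[0,1,1]] U=[[2,-4,3],[0,3,2],[0,0,-3]]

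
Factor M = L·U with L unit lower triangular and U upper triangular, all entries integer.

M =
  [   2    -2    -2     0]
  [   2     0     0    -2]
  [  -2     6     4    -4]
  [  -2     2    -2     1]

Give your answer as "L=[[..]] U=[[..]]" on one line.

L=[[1,0,0,0],[1,1,0,0],[-1,2,1,0],[-1,0,2,1]] U=[[2,-2,-2,0],[0,2,2,-2],[0,0,-2,0],[0,0,0,1]]

  row1 -= 1·row0 → [0,2,2,-2]
  row2 -= -1·row0 → [0,4,2,-4]
  row3 -= -1·row0 → [0,0,-4,1]
  row2 -= 2·row1 → [0,0,-2,0]
  row3 -= 0·row1 → [0,0,-4,1]
  row3 -= 2·row2 → [0,0,0,1]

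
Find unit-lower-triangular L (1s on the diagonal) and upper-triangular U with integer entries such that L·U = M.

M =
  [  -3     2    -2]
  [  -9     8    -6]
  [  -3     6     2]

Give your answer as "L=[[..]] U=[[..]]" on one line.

L=[[1,0,0],[3,1,0],[1,2,1]] U=[[-3,2,-2],[0,2,0],[0,0,4]]

  row1 -= 3·row0 → [0,2,0]
  row2 -= 1·row0 → [0,4,4]
  row2 -= 2·row1 → [0,0,4]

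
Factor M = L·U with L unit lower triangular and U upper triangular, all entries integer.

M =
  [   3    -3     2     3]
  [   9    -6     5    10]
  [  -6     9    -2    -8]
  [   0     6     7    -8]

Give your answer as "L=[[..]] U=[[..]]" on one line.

  r1 -= 3·r0 → [0,3,-1,1]
  r2 -= -2·r0 → [0,3,2,-2]
  r3 -= 0·r0 → [0,6,7,-8]
  r2 -= 1·r1 → [0,0,3,-3]
  r3 -= 2·r1 → [0,0,9,-10]
  r3 -= 3·r2 → [0,0,0,-1]

L=[[1,0,0,0],[3,1,0,0],[-2,1,1,0],[0,2,3,1]] U=[[3,-3,2,3],[0,3,-1,1],[0,0,3,-3],[0,0,0,-1]]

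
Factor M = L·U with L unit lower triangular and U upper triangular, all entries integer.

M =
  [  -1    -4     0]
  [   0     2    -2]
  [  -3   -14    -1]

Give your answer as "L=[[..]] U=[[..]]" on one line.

L=[[1,0,0],[0,1,0],[3,-1,1]] U=[[-1,-4,0],[0,2,-2],[0,0,-3]]

  row1 -= 0·row0 → [0,2,-2]
  row2 -= 3·row0 → [0,-2,-1]
  row2 -= -1·row1 → [0,0,-3]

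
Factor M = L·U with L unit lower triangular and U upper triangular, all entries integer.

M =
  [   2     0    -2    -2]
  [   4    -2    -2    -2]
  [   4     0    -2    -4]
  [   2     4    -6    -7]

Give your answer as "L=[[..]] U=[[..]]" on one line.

L=[[1,0,0,0],[2,1,0,0],[2,0,1,0],[1,-2,0,1]] U=[[2,0,-2,-2],[0,-2,2,2],[0,0,2,0],[0,0,0,-1]]

  R1 -= 2·R0 → [0,-2,2,2]
  R2 -= 2·R0 → [0,0,2,0]
  R3 -= 1·R0 → [0,4,-4,-5]
  R2 -= 0·R1 → [0,0,2,0]
  R3 -= -2·R1 → [0,0,0,-1]
  R3 -= 0·R2 → [0,0,0,-1]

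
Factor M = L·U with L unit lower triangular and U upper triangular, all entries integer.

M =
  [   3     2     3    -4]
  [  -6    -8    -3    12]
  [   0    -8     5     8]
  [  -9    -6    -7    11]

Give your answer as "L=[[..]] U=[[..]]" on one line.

L=[[1,0,0,0],[-2,1,0,0],[0,2,1,0],[-3,0,-2,1]] U=[[3,2,3,-4],[0,-4,3,4],[0,0,-1,0],[0,0,0,-1]]

  R1 -= -2·R0 → [0,-4,3,4]
  R2 -= 0·R0 → [0,-8,5,8]
  R3 -= -3·R0 → [0,0,2,-1]
  R2 -= 2·R1 → [0,0,-1,0]
  R3 -= 0·R1 → [0,0,2,-1]
  R3 -= -2·R2 → [0,0,0,-1]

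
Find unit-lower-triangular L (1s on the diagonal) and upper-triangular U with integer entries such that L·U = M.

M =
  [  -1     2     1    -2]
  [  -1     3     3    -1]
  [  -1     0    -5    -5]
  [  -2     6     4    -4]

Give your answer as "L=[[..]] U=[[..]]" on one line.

L=[[1,0,0,0],[1,1,0,0],[1,-2,1,0],[2,2,1,1]] U=[[-1,2,1,-2],[0,1,2,1],[0,0,-2,-1],[0,0,0,-1]]

  row1 -= 1·row0 → [0,1,2,1]
  row2 -= 1·row0 → [0,-2,-6,-3]
  row3 -= 2·row0 → [0,2,2,0]
  row2 -= -2·row1 → [0,0,-2,-1]
  row3 -= 2·row1 → [0,0,-2,-2]
  row3 -= 1·row2 → [0,0,0,-1]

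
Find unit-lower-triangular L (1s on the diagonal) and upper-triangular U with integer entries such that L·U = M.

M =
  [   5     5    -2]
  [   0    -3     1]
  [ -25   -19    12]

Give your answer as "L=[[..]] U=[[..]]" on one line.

  row1 -= 0·row0 → [0,-3,1]
  row2 -= -5·row0 → [0,6,2]
  row2 -= -2·row1 → [0,0,4]

L=[[1,0,0],[0,1,0],[-5,-2,1]] U=[[5,5,-2],[0,-3,1],[0,0,4]]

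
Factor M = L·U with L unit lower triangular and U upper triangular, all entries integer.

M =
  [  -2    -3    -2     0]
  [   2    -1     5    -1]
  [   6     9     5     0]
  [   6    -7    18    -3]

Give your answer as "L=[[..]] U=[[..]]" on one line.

  R1 -= -1·R0 → [0,-4,3,-1]
  R2 -= -3·R0 → [0,0,-1,0]
  R3 -= -3·R0 → [0,-16,12,-3]
  R2 -= 0·R1 → [0,0,-1,0]
  R3 -= 4·R1 → [0,0,0,1]
  R3 -= 0·R2 → [0,0,0,1]

L=[[1,0,0,0],[-1,1,0,0],[-3,0,1,0],[-3,4,0,1]] U=[[-2,-3,-2,0],[0,-4,3,-1],[0,0,-1,0],[0,0,0,1]]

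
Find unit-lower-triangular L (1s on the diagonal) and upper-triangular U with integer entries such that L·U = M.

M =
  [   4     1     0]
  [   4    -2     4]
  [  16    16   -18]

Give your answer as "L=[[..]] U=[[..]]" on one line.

L=[[1,0,0],[1,1,0],[4,-4,1]] U=[[4,1,0],[0,-3,4],[0,0,-2]]

  R1 -= 1·R0 → [0,-3,4]
  R2 -= 4·R0 → [0,12,-18]
  R2 -= -4·R1 → [0,0,-2]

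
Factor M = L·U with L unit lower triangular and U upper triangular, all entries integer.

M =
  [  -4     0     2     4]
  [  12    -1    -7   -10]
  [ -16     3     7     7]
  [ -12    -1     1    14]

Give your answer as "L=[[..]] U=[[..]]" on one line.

  R1 -= -3·R0 → [0,-1,-1,2]
  R2 -= 4·R0 → [0,3,-1,-9]
  R3 -= 3·R0 → [0,-1,-5,2]
  R2 -= -3·R1 → [0,0,-4,-3]
  R3 -= 1·R1 → [0,0,-4,0]
  R3 -= 1·R2 → [0,0,0,3]

L=[[1,0,0,0],[-3,1,0,0],[4,-3,1,0],[3,1,1,1]] U=[[-4,0,2,4],[0,-1,-1,2],[0,0,-4,-3],[0,0,0,3]]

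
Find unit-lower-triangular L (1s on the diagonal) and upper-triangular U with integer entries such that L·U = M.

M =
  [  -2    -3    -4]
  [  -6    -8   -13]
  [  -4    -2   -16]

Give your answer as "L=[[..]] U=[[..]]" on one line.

L=[[1,0,0],[3,1,0],[2,4,1]] U=[[-2,-3,-4],[0,1,-1],[0,0,-4]]

  r1 -= 3·r0 → [0,1,-1]
  r2 -= 2·r0 → [0,4,-8]
  r2 -= 4·r1 → [0,0,-4]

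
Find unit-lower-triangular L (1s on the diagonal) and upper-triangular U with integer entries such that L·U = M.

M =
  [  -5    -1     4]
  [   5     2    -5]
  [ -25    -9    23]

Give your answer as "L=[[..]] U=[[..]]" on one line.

L=[[1,0,0],[-1,1,0],[5,-4,1]] U=[[-5,-1,4],[0,1,-1],[0,0,-1]]

  r1 -= -1·r0 → [0,1,-1]
  r2 -= 5·r0 → [0,-4,3]
  r2 -= -4·r1 → [0,0,-1]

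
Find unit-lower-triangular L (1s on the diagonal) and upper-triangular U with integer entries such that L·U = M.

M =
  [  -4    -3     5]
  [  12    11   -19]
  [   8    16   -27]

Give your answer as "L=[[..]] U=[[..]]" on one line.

L=[[1,0,0],[-3,1,0],[-2,5,1]] U=[[-4,-3,5],[0,2,-4],[0,0,3]]

  R1 -= -3·R0 → [0,2,-4]
  R2 -= -2·R0 → [0,10,-17]
  R2 -= 5·R1 → [0,0,3]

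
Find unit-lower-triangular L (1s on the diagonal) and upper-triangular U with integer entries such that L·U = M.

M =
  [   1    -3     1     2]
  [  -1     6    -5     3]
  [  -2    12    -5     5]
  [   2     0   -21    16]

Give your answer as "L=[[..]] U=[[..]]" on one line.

  row1 -= -1·row0 → [0,3,-4,5]
  row2 -= -2·row0 → [0,6,-3,9]
  row3 -= 2·row0 → [0,6,-23,12]
  row2 -= 2·row1 → [0,0,5,-1]
  row3 -= 2·row1 → [0,0,-15,2]
  row3 -= -3·row2 → [0,0,0,-1]

L=[[1,0,0,0],[-1,1,0,0],[-2,2,1,0],[2,2,-3,1]] U=[[1,-3,1,2],[0,3,-4,5],[0,0,5,-1],[0,0,0,-1]]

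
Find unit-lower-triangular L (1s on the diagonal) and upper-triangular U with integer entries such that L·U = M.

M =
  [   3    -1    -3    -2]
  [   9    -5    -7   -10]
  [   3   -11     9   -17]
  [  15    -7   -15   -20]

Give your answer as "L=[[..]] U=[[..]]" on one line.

  R1 -= 3·R0 → [0,-2,2,-4]
  R2 -= 1·R0 → [0,-10,12,-15]
  R3 -= 5·R0 → [0,-2,0,-10]
  R2 -= 5·R1 → [0,0,2,5]
  R3 -= 1·R1 → [0,0,-2,-6]
  R3 -= -1·R2 → [0,0,0,-1]

L=[[1,0,0,0],[3,1,0,0],[1,5,1,0],[5,1,-1,1]] U=[[3,-1,-3,-2],[0,-2,2,-4],[0,0,2,5],[0,0,0,-1]]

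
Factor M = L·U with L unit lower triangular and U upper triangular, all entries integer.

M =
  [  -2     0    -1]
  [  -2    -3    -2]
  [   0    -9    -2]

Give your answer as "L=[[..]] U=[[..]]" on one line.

  R1 -= 1·R0 → [0,-3,-1]
  R2 -= 0·R0 → [0,-9,-2]
  R2 -= 3·R1 → [0,0,1]

L=[[1,0,0],[1,1,0],[0,3,1]] U=[[-2,0,-1],[0,-3,-1],[0,0,1]]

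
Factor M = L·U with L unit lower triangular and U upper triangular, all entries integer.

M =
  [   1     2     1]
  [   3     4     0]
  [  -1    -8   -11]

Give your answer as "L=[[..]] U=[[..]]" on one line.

L=[[1,0,0],[3,1,0],[-1,3,1]] U=[[1,2,1],[0,-2,-3],[0,0,-1]]

  row1 -= 3·row0 → [0,-2,-3]
  row2 -= -1·row0 → [0,-6,-10]
  row2 -= 3·row1 → [0,0,-1]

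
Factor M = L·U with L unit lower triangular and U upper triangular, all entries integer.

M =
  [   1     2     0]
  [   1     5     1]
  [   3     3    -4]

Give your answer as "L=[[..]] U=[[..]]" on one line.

L=[[1,0,0],[1,1,0],[3,-1,1]] U=[[1,2,0],[0,3,1],[0,0,-3]]

  R1 -= 1·R0 → [0,3,1]
  R2 -= 3·R0 → [0,-3,-4]
  R2 -= -1·R1 → [0,0,-3]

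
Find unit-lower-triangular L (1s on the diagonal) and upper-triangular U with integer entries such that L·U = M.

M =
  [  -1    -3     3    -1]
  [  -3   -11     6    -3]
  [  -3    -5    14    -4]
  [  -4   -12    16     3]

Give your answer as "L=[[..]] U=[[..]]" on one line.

L=[[1,0,0,0],[3,1,0,0],[3,-2,1,0],[4,0,-4,1]] U=[[-1,-3,3,-1],[0,-2,-3,0],[0,0,-1,-1],[0,0,0,3]]

  R1 -= 3·R0 → [0,-2,-3,0]
  R2 -= 3·R0 → [0,4,5,-1]
  R3 -= 4·R0 → [0,0,4,7]
  R2 -= -2·R1 → [0,0,-1,-1]
  R3 -= 0·R1 → [0,0,4,7]
  R3 -= -4·R2 → [0,0,0,3]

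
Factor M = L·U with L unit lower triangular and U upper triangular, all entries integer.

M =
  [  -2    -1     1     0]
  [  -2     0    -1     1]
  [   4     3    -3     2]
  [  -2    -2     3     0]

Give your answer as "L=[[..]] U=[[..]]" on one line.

  r1 -= 1·r0 → [0,1,-2,1]
  r2 -= -2·r0 → [0,1,-1,2]
  r3 -= 1·r0 → [0,-1,2,0]
  r2 -= 1·r1 → [0,0,1,1]
  r3 -= -1·r1 → [0,0,0,1]
  r3 -= 0·r2 → [0,0,0,1]

L=[[1,0,0,0],[1,1,0,0],[-2,1,1,0],[1,-1,0,1]] U=[[-2,-1,1,0],[0,1,-2,1],[0,0,1,1],[0,0,0,1]]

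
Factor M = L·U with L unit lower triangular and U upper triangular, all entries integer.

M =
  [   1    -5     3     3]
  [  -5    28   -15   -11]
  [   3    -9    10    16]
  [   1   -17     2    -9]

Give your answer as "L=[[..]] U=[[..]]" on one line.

  r1 -= -5·r0 → [0,3,0,4]
  r2 -= 3·r0 → [0,6,1,7]
  r3 -= 1·r0 → [0,-12,-1,-12]
  r2 -= 2·r1 → [0,0,1,-1]
  r3 -= -4·r1 → [0,0,-1,4]
  r3 -= -1·r2 → [0,0,0,3]

L=[[1,0,0,0],[-5,1,0,0],[3,2,1,0],[1,-4,-1,1]] U=[[1,-5,3,3],[0,3,0,4],[0,0,1,-1],[0,0,0,3]]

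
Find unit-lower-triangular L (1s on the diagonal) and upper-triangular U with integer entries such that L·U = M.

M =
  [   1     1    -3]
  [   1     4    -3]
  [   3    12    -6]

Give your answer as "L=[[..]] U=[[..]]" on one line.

L=[[1,0,0],[1,1,0],[3,3,1]] U=[[1,1,-3],[0,3,0],[0,0,3]]

  row1 -= 1·row0 → [0,3,0]
  row2 -= 3·row0 → [0,9,3]
  row2 -= 3·row1 → [0,0,3]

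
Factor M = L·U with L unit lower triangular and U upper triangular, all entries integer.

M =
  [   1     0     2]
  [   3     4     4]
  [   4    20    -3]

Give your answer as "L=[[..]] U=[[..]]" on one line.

  R1 -= 3·R0 → [0,4,-2]
  R2 -= 4·R0 → [0,20,-11]
  R2 -= 5·R1 → [0,0,-1]

L=[[1,0,0],[3,1,0],[4,5,1]] U=[[1,0,2],[0,4,-2],[0,0,-1]]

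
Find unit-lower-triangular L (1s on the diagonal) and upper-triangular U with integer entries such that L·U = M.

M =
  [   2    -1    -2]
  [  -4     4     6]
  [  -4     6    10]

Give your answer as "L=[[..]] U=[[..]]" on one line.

  r1 -= -2·r0 → [0,2,2]
  r2 -= -2·r0 → [0,4,6]
  r2 -= 2·r1 → [0,0,2]

L=[[1,0,0],[-2,1,0],[-2,2,1]] U=[[2,-1,-2],[0,2,2],[0,0,2]]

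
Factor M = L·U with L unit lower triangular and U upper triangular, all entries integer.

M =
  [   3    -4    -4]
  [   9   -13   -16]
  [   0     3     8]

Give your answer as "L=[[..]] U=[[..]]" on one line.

  row1 -= 3·row0 → [0,-1,-4]
  row2 -= 0·row0 → [0,3,8]
  row2 -= -3·row1 → [0,0,-4]

L=[[1,0,0],[3,1,0],[0,-3,1]] U=[[3,-4,-4],[0,-1,-4],[0,0,-4]]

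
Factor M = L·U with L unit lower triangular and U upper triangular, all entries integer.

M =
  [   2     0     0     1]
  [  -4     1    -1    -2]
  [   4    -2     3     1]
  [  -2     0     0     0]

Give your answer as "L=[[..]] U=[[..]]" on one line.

L=[[1,0,0,0],[-2,1,0,0],[2,-2,1,0],[-1,0,0,1]] U=[[2,0,0,1],[0,1,-1,0],[0,0,1,-1],[0,0,0,1]]

  R1 -= -2·R0 → [0,1,-1,0]
  R2 -= 2·R0 → [0,-2,3,-1]
  R3 -= -1·R0 → [0,0,0,1]
  R2 -= -2·R1 → [0,0,1,-1]
  R3 -= 0·R1 → [0,0,0,1]
  R3 -= 0·R2 → [0,0,0,1]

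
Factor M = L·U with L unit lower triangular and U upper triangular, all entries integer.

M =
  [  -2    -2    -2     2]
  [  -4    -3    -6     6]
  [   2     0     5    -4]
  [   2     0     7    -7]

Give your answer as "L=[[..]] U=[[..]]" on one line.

L=[[1,0,0,0],[2,1,0,0],[-1,-2,1,0],[-1,-2,-1,1]] U=[[-2,-2,-2,2],[0,1,-2,2],[0,0,-1,2],[0,0,0,1]]

  row1 -= 2·row0 → [0,1,-2,2]
  row2 -= -1·row0 → [0,-2,3,-2]
  row3 -= -1·row0 → [0,-2,5,-5]
  row2 -= -2·row1 → [0,0,-1,2]
  row3 -= -2·row1 → [0,0,1,-1]
  row3 -= -1·row2 → [0,0,0,1]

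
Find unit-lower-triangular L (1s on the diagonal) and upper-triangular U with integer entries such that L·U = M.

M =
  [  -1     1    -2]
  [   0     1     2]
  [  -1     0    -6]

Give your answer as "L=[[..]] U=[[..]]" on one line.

  R1 -= 0·R0 → [0,1,2]
  R2 -= 1·R0 → [0,-1,-4]
  R2 -= -1·R1 → [0,0,-2]

L=[[1,0,0],[0,1,0],[1,-1,1]] U=[[-1,1,-2],[0,1,2],[0,0,-2]]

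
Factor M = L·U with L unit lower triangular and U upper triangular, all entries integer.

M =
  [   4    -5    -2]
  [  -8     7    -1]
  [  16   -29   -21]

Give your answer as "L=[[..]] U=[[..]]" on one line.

  r1 -= -2·r0 → [0,-3,-5]
  r2 -= 4·r0 → [0,-9,-13]
  r2 -= 3·r1 → [0,0,2]

L=[[1,0,0],[-2,1,0],[4,3,1]] U=[[4,-5,-2],[0,-3,-5],[0,0,2]]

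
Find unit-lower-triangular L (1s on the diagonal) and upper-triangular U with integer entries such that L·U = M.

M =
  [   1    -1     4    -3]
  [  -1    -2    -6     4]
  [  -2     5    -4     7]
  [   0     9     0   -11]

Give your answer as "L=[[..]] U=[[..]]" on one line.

  r1 -= -1·r0 → [0,-3,-2,1]
  r2 -= -2·r0 → [0,3,4,1]
  r3 -= 0·r0 → [0,9,0,-11]
  r2 -= -1·r1 → [0,0,2,2]
  r3 -= -3·r1 → [0,0,-6,-8]
  r3 -= -3·r2 → [0,0,0,-2]

L=[[1,0,0,0],[-1,1,0,0],[-2,-1,1,0],[0,-3,-3,1]] U=[[1,-1,4,-3],[0,-3,-2,1],[0,0,2,2],[0,0,0,-2]]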